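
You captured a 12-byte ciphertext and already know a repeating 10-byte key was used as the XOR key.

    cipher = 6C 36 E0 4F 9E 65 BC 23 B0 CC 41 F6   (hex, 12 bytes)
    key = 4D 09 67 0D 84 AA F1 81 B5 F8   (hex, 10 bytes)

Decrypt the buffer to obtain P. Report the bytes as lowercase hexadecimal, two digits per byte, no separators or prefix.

The 10-byte key repeats, so the effective keystream is 4d 09 67 0d 84 aa f1 81 b5 f8 4d 09.
byte 0: 6c XOR 4d = 21
byte 1: 36 XOR 09 = 3f
byte 2: e0 XOR 67 = 87
byte 3: 4f XOR 0d = 42
byte 4: 9e XOR 84 = 1a
byte 5: 65 XOR aa = cf
byte 6: bc XOR f1 = 4d
byte 7: 23 XOR 81 = a2
byte 8: b0 XOR b5 = 05
byte 9: cc XOR f8 = 34
byte 10: 41 XOR 4d = 0c
byte 11: f6 XOR 09 = ff

213f87421acf4da205340cff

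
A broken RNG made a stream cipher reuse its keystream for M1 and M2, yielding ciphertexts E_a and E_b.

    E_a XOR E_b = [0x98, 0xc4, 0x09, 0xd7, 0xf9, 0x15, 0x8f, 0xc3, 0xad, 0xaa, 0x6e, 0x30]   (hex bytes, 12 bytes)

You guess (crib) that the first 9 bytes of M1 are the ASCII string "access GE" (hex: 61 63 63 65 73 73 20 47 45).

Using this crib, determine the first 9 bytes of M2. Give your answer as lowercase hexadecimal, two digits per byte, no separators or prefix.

f9a76ab28a66af84e8

Since E_a ⊕ E_b = M1 ⊕ M2, XORing with the guessed M1 bytes yields the corresponding M2 bytes: M2 = (E_a ⊕ E_b) ⊕ M1.
10011000 ^ 01100001 = 11111001
11000100 ^ 01100011 = 10100111
00001001 ^ 01100011 = 01101010
11010111 ^ 01100101 = 10110010
11111001 ^ 01110011 = 10001010
00010101 ^ 01110011 = 01100110
10001111 ^ 00100000 = 10101111
11000011 ^ 01000111 = 10000100
10101101 ^ 01000101 = 11101000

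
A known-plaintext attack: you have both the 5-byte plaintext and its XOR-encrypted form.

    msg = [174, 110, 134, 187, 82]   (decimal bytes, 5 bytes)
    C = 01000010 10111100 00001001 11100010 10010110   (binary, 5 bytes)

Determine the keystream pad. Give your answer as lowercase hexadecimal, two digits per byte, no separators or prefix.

ecd28f59c4

Since C = msg ⊕ pad, XORing both sides with msg gives pad = msg ⊕ C.
ae XOR 42 = ec
6e XOR bc = d2
86 XOR 09 = 8f
bb XOR e2 = 59
52 XOR 96 = c4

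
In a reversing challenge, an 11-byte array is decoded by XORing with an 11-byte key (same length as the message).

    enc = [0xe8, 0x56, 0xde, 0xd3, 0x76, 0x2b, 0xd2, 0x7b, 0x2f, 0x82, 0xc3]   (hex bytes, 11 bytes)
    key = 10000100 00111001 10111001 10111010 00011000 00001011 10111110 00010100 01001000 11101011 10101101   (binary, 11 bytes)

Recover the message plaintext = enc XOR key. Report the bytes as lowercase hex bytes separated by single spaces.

XOR is its own inverse, so applying the key byte-wise gives the result directly.
e8 ⊕ 84 = 6c
56 ⊕ 39 = 6f
de ⊕ b9 = 67
d3 ⊕ ba = 69
76 ⊕ 18 = 6e
2b ⊕ 0b = 20
d2 ⊕ be = 6c
7b ⊕ 14 = 6f
2f ⊕ 48 = 67
82 ⊕ eb = 69
c3 ⊕ ad = 6e

6c 6f 67 69 6e 20 6c 6f 67 69 6e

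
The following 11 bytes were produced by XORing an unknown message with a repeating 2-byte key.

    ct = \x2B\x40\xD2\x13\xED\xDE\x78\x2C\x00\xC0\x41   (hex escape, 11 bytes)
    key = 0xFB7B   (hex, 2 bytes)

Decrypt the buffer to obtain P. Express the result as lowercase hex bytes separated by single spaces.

The 2-byte key repeats, so the effective keystream is fb 7b fb 7b fb 7b fb 7b fb 7b fb.
byte 0: 2b ⊕ fb = d0
byte 1: 40 ⊕ 7b = 3b
byte 2: d2 ⊕ fb = 29
byte 3: 13 ⊕ 7b = 68
byte 4: ed ⊕ fb = 16
byte 5: de ⊕ 7b = a5
byte 6: 78 ⊕ fb = 83
byte 7: 2c ⊕ 7b = 57
byte 8: 00 ⊕ fb = fb
byte 9: c0 ⊕ 7b = bb
byte 10: 41 ⊕ fb = ba

d0 3b 29 68 16 a5 83 57 fb bb ba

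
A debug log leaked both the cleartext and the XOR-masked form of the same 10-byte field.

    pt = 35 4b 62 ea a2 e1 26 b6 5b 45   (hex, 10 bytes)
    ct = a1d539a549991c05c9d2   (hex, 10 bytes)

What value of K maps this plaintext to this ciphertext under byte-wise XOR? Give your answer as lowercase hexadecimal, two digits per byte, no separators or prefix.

949e5b4feb783ab39297

Since ct = pt ⊕ K, XORing both sides with pt gives K = pt ⊕ ct.
35 XOR a1 = 94
4b XOR d5 = 9e
62 XOR 39 = 5b
ea XOR a5 = 4f
a2 XOR 49 = eb
e1 XOR 99 = 78
26 XOR 1c = 3a
b6 XOR 05 = b3
5b XOR c9 = 92
45 XOR d2 = 97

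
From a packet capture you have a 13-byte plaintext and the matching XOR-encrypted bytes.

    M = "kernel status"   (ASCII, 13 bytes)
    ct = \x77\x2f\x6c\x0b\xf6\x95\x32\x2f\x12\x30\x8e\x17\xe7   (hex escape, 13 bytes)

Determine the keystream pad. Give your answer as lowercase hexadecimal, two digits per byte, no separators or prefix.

Since ct = M ⊕ pad, XORing both sides with M gives pad = M ⊕ ct.
107 ⊕ 119 =  28
101 ⊕  47 =  74
114 ⊕ 108 =  30
110 ⊕  11 = 101
101 ⊕ 246 = 147
108 ⊕ 149 = 249
 32 ⊕  50 =  18
115 ⊕  47 =  92
116 ⊕  18 = 102
 97 ⊕  48 =  81
116 ⊕ 142 = 250
117 ⊕  23 =  98
115 ⊕ 231 = 148

1c4a1e6593f9125c6651fa6294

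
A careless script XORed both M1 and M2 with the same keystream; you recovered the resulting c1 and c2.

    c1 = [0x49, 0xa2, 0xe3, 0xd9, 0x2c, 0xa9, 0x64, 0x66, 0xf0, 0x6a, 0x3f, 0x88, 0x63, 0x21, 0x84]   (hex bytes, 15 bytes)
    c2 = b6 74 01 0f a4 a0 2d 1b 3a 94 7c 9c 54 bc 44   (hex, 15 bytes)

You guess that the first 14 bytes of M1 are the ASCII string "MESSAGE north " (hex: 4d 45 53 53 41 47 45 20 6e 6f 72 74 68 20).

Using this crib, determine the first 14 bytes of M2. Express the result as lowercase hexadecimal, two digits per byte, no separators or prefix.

b293b185c94e0c5da49131605fbd

First, c1 ⊕ c2 = (M1 ⊕ K) ⊕ (M2 ⊕ K) = M1 ⊕ M2, so the key drops out. Then M2 = (M1 ⊕ M2) ⊕ M1 over the first 14 bytes.
byte 0: (49 ^ b6) ^ 4d = ff ^ 4d = b2
byte 1: (a2 ^ 74) ^ 45 = d6 ^ 45 = 93
byte 2: (e3 ^ 01) ^ 53 = e2 ^ 53 = b1
byte 3: (d9 ^ 0f) ^ 53 = d6 ^ 53 = 85
byte 4: (2c ^ a4) ^ 41 = 88 ^ 41 = c9
byte 5: (a9 ^ a0) ^ 47 = 09 ^ 47 = 4e
byte 6: (64 ^ 2d) ^ 45 = 49 ^ 45 = 0c
byte 7: (66 ^ 1b) ^ 20 = 7d ^ 20 = 5d
byte 8: (f0 ^ 3a) ^ 6e = ca ^ 6e = a4
byte 9: (6a ^ 94) ^ 6f = fe ^ 6f = 91
byte 10: (3f ^ 7c) ^ 72 = 43 ^ 72 = 31
byte 11: (88 ^ 9c) ^ 74 = 14 ^ 74 = 60
byte 12: (63 ^ 54) ^ 68 = 37 ^ 68 = 5f
byte 13: (21 ^ bc) ^ 20 = 9d ^ 20 = bd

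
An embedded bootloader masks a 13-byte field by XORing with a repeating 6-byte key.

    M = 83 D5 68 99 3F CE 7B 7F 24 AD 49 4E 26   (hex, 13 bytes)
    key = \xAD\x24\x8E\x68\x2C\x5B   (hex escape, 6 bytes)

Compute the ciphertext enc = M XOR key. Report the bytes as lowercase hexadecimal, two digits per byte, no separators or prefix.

2ef1e6f11395d65baac565158b

The 6-byte key repeats, so the effective keystream is ad 24 8e 68 2c 5b ad 24 8e 68 2c 5b ad.
byte 0: 83 ⊕ ad = 2e
byte 1: d5 ⊕ 24 = f1
byte 2: 68 ⊕ 8e = e6
byte 3: 99 ⊕ 68 = f1
byte 4: 3f ⊕ 2c = 13
byte 5: ce ⊕ 5b = 95
byte 6: 7b ⊕ ad = d6
byte 7: 7f ⊕ 24 = 5b
byte 8: 24 ⊕ 8e = aa
byte 9: ad ⊕ 68 = c5
byte 10: 49 ⊕ 2c = 65
byte 11: 4e ⊕ 5b = 15
byte 12: 26 ⊕ ad = 8b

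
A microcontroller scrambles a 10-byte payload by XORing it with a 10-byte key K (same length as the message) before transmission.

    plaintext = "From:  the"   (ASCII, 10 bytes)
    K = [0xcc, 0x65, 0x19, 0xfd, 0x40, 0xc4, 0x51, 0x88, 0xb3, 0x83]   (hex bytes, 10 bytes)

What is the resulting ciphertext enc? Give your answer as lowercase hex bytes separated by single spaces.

8a 17 76 90 7a e4 71 fc db e6

46 ^ cc = 8a
72 ^ 65 = 17
6f ^ 19 = 76
6d ^ fd = 90
3a ^ 40 = 7a
20 ^ c4 = e4
20 ^ 51 = 71
74 ^ 88 = fc
68 ^ b3 = db
65 ^ 83 = e6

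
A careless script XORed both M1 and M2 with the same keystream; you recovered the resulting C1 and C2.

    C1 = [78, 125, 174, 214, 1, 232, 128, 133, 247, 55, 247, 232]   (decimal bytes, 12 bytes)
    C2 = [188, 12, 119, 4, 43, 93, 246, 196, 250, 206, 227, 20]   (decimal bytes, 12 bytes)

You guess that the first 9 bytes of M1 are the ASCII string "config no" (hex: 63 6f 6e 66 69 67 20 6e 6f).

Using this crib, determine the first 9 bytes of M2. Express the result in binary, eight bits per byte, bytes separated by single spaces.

10010001 00011110 10110111 10110100 01000011 11010010 01010110 00101111 01100010

First, C1 ⊕ C2 = (M1 ⊕ K) ⊕ (M2 ⊕ K) = M1 ⊕ M2, so the key drops out. Then M2 = (M1 ⊕ M2) ⊕ M1 over the first 9 bytes.
byte 0: (4e ⊕ bc) ⊕ 63 = f2 ⊕ 63 = 91
byte 1: (7d ⊕ 0c) ⊕ 6f = 71 ⊕ 6f = 1e
byte 2: (ae ⊕ 77) ⊕ 6e = d9 ⊕ 6e = b7
byte 3: (d6 ⊕ 04) ⊕ 66 = d2 ⊕ 66 = b4
byte 4: (01 ⊕ 2b) ⊕ 69 = 2a ⊕ 69 = 43
byte 5: (e8 ⊕ 5d) ⊕ 67 = b5 ⊕ 67 = d2
byte 6: (80 ⊕ f6) ⊕ 20 = 76 ⊕ 20 = 56
byte 7: (85 ⊕ c4) ⊕ 6e = 41 ⊕ 6e = 2f
byte 8: (f7 ⊕ fa) ⊕ 6f = 0d ⊕ 6f = 62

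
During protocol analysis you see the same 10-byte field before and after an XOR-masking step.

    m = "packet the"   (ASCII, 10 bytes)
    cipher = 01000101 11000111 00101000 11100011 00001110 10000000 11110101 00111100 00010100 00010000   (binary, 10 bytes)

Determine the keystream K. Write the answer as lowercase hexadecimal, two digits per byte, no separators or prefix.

35a64b886bf4d5487c75

Since cipher = m ⊕ K, XORing both sides with m gives K = m ⊕ cipher.
byte 0: 70 XOR 45 = 35
byte 1: 61 XOR c7 = a6
byte 2: 63 XOR 28 = 4b
byte 3: 6b XOR e3 = 88
byte 4: 65 XOR 0e = 6b
byte 5: 74 XOR 80 = f4
byte 6: 20 XOR f5 = d5
byte 7: 74 XOR 3c = 48
byte 8: 68 XOR 14 = 7c
byte 9: 65 XOR 10 = 75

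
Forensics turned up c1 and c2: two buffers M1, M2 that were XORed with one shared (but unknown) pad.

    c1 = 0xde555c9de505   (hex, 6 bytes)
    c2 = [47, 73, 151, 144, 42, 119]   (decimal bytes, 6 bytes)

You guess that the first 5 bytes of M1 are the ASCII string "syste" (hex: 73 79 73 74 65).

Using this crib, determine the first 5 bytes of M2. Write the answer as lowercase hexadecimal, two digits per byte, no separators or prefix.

8265b879aa

First, c1 ⊕ c2 = (M1 ⊕ K) ⊕ (M2 ⊕ K) = M1 ⊕ M2, so the key drops out. Then M2 = (M1 ⊕ M2) ⊕ M1 over the first 5 bytes.
byte 0: (de xor 2f) xor 73 = f1 xor 73 = 82
byte 1: (55 xor 49) xor 79 = 1c xor 79 = 65
byte 2: (5c xor 97) xor 73 = cb xor 73 = b8
byte 3: (9d xor 90) xor 74 = 0d xor 74 = 79
byte 4: (e5 xor 2a) xor 65 = cf xor 65 = aa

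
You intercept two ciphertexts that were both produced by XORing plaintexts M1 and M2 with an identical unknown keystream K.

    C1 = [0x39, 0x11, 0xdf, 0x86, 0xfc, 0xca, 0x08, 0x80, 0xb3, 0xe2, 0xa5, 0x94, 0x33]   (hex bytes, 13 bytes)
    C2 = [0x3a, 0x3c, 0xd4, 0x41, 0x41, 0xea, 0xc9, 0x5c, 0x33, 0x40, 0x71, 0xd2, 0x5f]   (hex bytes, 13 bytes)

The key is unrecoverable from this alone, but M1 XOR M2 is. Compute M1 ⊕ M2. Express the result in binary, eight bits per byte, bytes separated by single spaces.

00000011 00101101 00001011 11000111 10111101 00100000 11000001 11011100 10000000 10100010 11010100 01000110 01101100

C1 ⊕ C2 = (M1 ⊕ K) ⊕ (M2 ⊕ K) = M1 ⊕ M2 — the shared key cancels under XOR.
byte 0: 39 ^ 3a = 03
byte 1: 11 ^ 3c = 2d
byte 2: df ^ d4 = 0b
byte 3: 86 ^ 41 = c7
byte 4: fc ^ 41 = bd
byte 5: ca ^ ea = 20
byte 6: 08 ^ c9 = c1
byte 7: 80 ^ 5c = dc
byte 8: b3 ^ 33 = 80
byte 9: e2 ^ 40 = a2
byte 10: a5 ^ 71 = d4
byte 11: 94 ^ d2 = 46
byte 12: 33 ^ 5f = 6c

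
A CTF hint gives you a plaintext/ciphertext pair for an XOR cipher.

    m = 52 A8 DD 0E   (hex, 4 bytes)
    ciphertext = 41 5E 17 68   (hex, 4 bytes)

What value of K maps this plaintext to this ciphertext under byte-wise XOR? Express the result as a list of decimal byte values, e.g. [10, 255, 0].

Since ciphertext = m ⊕ K, XORing both sides with m gives K = m ⊕ ciphertext.
01010010 xor 01000001 = 00010011
10101000 xor 01011110 = 11110110
11011101 xor 00010111 = 11001010
00001110 xor 01101000 = 01100110

[19, 246, 202, 102]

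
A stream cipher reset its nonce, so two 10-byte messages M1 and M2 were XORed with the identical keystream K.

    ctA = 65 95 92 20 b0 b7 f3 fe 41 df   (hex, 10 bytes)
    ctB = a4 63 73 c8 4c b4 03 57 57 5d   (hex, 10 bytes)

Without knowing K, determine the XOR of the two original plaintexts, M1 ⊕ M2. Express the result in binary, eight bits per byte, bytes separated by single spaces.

11000001 11110110 11100001 11101000 11111100 00000011 11110000 10101001 00010110 10000010

ctA ⊕ ctB = (M1 ⊕ K) ⊕ (M2 ⊕ K) = M1 ⊕ M2 — the shared key cancels under XOR.
byte 0: 101 xor 164 = 193
byte 1: 149 xor  99 = 246
byte 2: 146 xor 115 = 225
byte 3:  32 xor 200 = 232
byte 4: 176 xor  76 = 252
byte 5: 183 xor 180 =   3
byte 6: 243 xor   3 = 240
byte 7: 254 xor  87 = 169
byte 8:  65 xor  87 =  22
byte 9: 223 xor  93 = 130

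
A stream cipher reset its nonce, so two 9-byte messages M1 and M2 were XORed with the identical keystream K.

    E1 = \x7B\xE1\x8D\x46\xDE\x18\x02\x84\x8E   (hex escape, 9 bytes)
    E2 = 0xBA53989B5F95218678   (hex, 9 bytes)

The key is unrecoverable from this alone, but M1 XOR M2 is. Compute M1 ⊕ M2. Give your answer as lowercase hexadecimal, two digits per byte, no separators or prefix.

c1b215dd818d2302f6

E1 ⊕ E2 = (M1 ⊕ K) ⊕ (M2 ⊕ K) = M1 ⊕ M2 — the shared key cancels under XOR.
byte 0: 7b ^ ba = c1
byte 1: e1 ^ 53 = b2
byte 2: 8d ^ 98 = 15
byte 3: 46 ^ 9b = dd
byte 4: de ^ 5f = 81
byte 5: 18 ^ 95 = 8d
byte 6: 02 ^ 21 = 23
byte 7: 84 ^ 86 = 02
byte 8: 8e ^ 78 = f6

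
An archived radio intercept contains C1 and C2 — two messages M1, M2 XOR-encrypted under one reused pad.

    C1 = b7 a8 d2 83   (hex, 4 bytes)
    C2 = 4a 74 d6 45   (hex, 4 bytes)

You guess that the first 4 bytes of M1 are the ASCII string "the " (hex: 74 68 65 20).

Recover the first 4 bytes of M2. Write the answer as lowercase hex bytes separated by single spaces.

First, C1 ⊕ C2 = (M1 ⊕ K) ⊕ (M2 ⊕ K) = M1 ⊕ M2, so the key drops out. Then M2 = (M1 ⊕ M2) ⊕ M1 over the first 4 bytes.
byte 0: (b7 xor 4a) xor 74 = fd xor 74 = 89
byte 1: (a8 xor 74) xor 68 = dc xor 68 = b4
byte 2: (d2 xor d6) xor 65 = 04 xor 65 = 61
byte 3: (83 xor 45) xor 20 = c6 xor 20 = e6

89 b4 61 e6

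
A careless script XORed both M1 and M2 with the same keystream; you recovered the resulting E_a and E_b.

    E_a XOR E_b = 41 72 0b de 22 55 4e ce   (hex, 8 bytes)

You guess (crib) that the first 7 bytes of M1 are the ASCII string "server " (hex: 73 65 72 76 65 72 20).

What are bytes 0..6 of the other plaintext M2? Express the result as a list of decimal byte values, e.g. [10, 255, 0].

[50, 23, 121, 168, 71, 39, 110]

Since E_a ⊕ E_b = M1 ⊕ M2, XORing with the guessed M1 bytes yields the corresponding M2 bytes: M2 = (E_a ⊕ E_b) ⊕ M1.
byte 0: 01000001 ^ 01110011 = 00110010
byte 1: 01110010 ^ 01100101 = 00010111
byte 2: 00001011 ^ 01110010 = 01111001
byte 3: 11011110 ^ 01110110 = 10101000
byte 4: 00100010 ^ 01100101 = 01000111
byte 5: 01010101 ^ 01110010 = 00100111
byte 6: 01001110 ^ 00100000 = 01101110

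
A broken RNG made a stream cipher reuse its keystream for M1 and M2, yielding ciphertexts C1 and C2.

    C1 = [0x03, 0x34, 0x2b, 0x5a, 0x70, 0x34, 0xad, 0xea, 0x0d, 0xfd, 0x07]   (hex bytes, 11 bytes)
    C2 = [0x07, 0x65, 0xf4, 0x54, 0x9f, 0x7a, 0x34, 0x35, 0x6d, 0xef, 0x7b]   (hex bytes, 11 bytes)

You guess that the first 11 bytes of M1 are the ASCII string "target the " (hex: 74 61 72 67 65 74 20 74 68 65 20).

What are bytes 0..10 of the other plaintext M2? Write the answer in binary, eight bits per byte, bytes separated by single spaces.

01110000 00110000 10101101 01101001 10001010 00111010 10111001 10101011 00001000 01110111 01011100

First, C1 ⊕ C2 = (M1 ⊕ K) ⊕ (M2 ⊕ K) = M1 ⊕ M2, so the key drops out. Then M2 = (M1 ⊕ M2) ⊕ M1 over the first 11 bytes.
byte 0: (03 xor 07) xor 74 = 04 xor 74 = 70
byte 1: (34 xor 65) xor 61 = 51 xor 61 = 30
byte 2: (2b xor f4) xor 72 = df xor 72 = ad
byte 3: (5a xor 54) xor 67 = 0e xor 67 = 69
byte 4: (70 xor 9f) xor 65 = ef xor 65 = 8a
byte 5: (34 xor 7a) xor 74 = 4e xor 74 = 3a
byte 6: (ad xor 34) xor 20 = 99 xor 20 = b9
byte 7: (ea xor 35) xor 74 = df xor 74 = ab
byte 8: (0d xor 6d) xor 68 = 60 xor 68 = 08
byte 9: (fd xor ef) xor 65 = 12 xor 65 = 77
byte 10: (07 xor 7b) xor 20 = 7c xor 20 = 5c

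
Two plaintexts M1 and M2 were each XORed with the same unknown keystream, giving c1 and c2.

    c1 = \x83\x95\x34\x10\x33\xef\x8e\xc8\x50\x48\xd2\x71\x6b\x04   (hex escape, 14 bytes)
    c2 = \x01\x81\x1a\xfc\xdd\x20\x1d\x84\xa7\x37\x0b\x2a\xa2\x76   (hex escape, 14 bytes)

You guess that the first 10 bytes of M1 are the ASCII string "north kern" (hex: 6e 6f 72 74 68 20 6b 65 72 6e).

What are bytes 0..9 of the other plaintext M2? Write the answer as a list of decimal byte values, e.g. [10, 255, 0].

First, c1 ⊕ c2 = (M1 ⊕ K) ⊕ (M2 ⊕ K) = M1 ⊕ M2, so the key drops out. Then M2 = (M1 ⊕ M2) ⊕ M1 over the first 10 bytes.
byte 0: (83 xor 01) xor 6e = 82 xor 6e = ec
byte 1: (95 xor 81) xor 6f = 14 xor 6f = 7b
byte 2: (34 xor 1a) xor 72 = 2e xor 72 = 5c
byte 3: (10 xor fc) xor 74 = ec xor 74 = 98
byte 4: (33 xor dd) xor 68 = ee xor 68 = 86
byte 5: (ef xor 20) xor 20 = cf xor 20 = ef
byte 6: (8e xor 1d) xor 6b = 93 xor 6b = f8
byte 7: (c8 xor 84) xor 65 = 4c xor 65 = 29
byte 8: (50 xor a7) xor 72 = f7 xor 72 = 85
byte 9: (48 xor 37) xor 6e = 7f xor 6e = 11

[236, 123, 92, 152, 134, 239, 248, 41, 133, 17]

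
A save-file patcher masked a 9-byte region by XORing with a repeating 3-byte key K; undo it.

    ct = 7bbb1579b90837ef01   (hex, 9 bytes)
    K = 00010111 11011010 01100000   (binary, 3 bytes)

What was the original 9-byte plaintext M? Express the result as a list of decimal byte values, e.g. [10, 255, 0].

The 3-byte key repeats, so the effective keystream is 17 da 60 17 da 60 17 da 60.
byte 0: 123 ^  23 = 108
byte 1: 187 ^ 218 =  97
byte 2:  21 ^  96 = 117
byte 3: 121 ^  23 = 110
byte 4: 185 ^ 218 =  99
byte 5:   8 ^  96 = 104
byte 6:  55 ^  23 =  32
byte 7: 239 ^ 218 =  53
byte 8:   1 ^  96 =  97

[108, 97, 117, 110, 99, 104, 32, 53, 97]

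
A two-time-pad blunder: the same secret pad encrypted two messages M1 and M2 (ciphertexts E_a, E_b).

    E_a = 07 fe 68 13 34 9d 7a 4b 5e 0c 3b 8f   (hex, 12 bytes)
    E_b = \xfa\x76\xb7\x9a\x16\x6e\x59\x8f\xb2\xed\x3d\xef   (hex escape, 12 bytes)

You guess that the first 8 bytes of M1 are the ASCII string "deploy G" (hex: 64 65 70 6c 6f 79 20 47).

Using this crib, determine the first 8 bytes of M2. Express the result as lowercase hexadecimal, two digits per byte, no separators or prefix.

99edafe54d8a0383

First, E_a ⊕ E_b = (M1 ⊕ K) ⊕ (M2 ⊕ K) = M1 ⊕ M2, so the key drops out. Then M2 = (M1 ⊕ M2) ⊕ M1 over the first 8 bytes.
byte 0: (07 ⊕ fa) ⊕ 64 = fd ⊕ 64 = 99
byte 1: (fe ⊕ 76) ⊕ 65 = 88 ⊕ 65 = ed
byte 2: (68 ⊕ b7) ⊕ 70 = df ⊕ 70 = af
byte 3: (13 ⊕ 9a) ⊕ 6c = 89 ⊕ 6c = e5
byte 4: (34 ⊕ 16) ⊕ 6f = 22 ⊕ 6f = 4d
byte 5: (9d ⊕ 6e) ⊕ 79 = f3 ⊕ 79 = 8a
byte 6: (7a ⊕ 59) ⊕ 20 = 23 ⊕ 20 = 03
byte 7: (4b ⊕ 8f) ⊕ 47 = c4 ⊕ 47 = 83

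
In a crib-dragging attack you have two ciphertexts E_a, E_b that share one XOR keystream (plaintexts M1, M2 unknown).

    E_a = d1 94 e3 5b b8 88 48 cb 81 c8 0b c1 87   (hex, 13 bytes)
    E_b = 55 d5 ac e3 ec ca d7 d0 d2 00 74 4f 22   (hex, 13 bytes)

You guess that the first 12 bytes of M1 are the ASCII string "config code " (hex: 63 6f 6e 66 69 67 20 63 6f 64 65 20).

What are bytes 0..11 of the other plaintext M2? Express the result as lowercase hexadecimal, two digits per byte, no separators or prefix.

First, E_a ⊕ E_b = (M1 ⊕ K) ⊕ (M2 ⊕ K) = M1 ⊕ M2, so the key drops out. Then M2 = (M1 ⊕ M2) ⊕ M1 over the first 12 bytes.
byte 0: (d1 ^ 55) ^ 63 = 84 ^ 63 = e7
byte 1: (94 ^ d5) ^ 6f = 41 ^ 6f = 2e
byte 2: (e3 ^ ac) ^ 6e = 4f ^ 6e = 21
byte 3: (5b ^ e3) ^ 66 = b8 ^ 66 = de
byte 4: (b8 ^ ec) ^ 69 = 54 ^ 69 = 3d
byte 5: (88 ^ ca) ^ 67 = 42 ^ 67 = 25
byte 6: (48 ^ d7) ^ 20 = 9f ^ 20 = bf
byte 7: (cb ^ d0) ^ 63 = 1b ^ 63 = 78
byte 8: (81 ^ d2) ^ 6f = 53 ^ 6f = 3c
byte 9: (c8 ^ 00) ^ 64 = c8 ^ 64 = ac
byte 10: (0b ^ 74) ^ 65 = 7f ^ 65 = 1a
byte 11: (c1 ^ 4f) ^ 20 = 8e ^ 20 = ae

e72e21de3d25bf783cac1aae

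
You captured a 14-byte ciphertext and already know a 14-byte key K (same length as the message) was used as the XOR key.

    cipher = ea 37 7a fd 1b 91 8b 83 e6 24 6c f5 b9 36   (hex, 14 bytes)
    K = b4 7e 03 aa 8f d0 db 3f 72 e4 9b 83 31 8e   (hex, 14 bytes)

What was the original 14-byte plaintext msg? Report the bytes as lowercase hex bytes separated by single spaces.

byte 0: ea ^ b4 = 5e
byte 1: 37 ^ 7e = 49
byte 2: 7a ^ 03 = 79
byte 3: fd ^ aa = 57
byte 4: 1b ^ 8f = 94
byte 5: 91 ^ d0 = 41
byte 6: 8b ^ db = 50
byte 7: 83 ^ 3f = bc
byte 8: e6 ^ 72 = 94
byte 9: 24 ^ e4 = c0
byte 10: 6c ^ 9b = f7
byte 11: f5 ^ 83 = 76
byte 12: b9 ^ 31 = 88
byte 13: 36 ^ 8e = b8

5e 49 79 57 94 41 50 bc 94 c0 f7 76 88 b8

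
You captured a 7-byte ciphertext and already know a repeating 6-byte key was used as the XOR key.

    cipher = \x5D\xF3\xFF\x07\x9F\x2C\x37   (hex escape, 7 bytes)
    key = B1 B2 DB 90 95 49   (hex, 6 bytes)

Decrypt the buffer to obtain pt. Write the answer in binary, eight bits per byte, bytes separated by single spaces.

The 6-byte key repeats, so the effective keystream is b1 b2 db 90 95 49 b1.
byte 0:  93 XOR 177 = 236
byte 1: 243 XOR 178 =  65
byte 2: 255 XOR 219 =  36
byte 3:   7 XOR 144 = 151
byte 4: 159 XOR 149 =  10
byte 5:  44 XOR  73 = 101
byte 6:  55 XOR 177 = 134

11101100 01000001 00100100 10010111 00001010 01100101 10000110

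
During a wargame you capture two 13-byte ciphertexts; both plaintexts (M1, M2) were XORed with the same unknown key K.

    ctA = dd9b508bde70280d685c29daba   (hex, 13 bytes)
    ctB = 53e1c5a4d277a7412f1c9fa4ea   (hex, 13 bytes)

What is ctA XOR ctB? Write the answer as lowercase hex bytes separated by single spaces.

ctA ⊕ ctB = (M1 ⊕ K) ⊕ (M2 ⊕ K) = M1 ⊕ M2 — the shared key cancels under XOR.
221 ^  83 = 142
155 ^ 225 = 122
 80 ^ 197 = 149
139 ^ 164 =  47
222 ^ 210 =  12
112 ^ 119 =   7
 40 ^ 167 = 143
 13 ^  65 =  76
104 ^  47 =  71
 92 ^  28 =  64
 41 ^ 159 = 182
218 ^ 164 = 126
186 ^ 234 =  80

8e 7a 95 2f 0c 07 8f 4c 47 40 b6 7e 50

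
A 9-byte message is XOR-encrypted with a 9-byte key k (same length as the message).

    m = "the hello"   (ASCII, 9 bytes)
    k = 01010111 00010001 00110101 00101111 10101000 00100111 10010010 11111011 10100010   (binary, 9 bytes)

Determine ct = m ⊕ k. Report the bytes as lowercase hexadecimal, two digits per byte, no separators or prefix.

74 ⊕ 57 = 23
68 ⊕ 11 = 79
65 ⊕ 35 = 50
20 ⊕ 2f = 0f
68 ⊕ a8 = c0
65 ⊕ 27 = 42
6c ⊕ 92 = fe
6c ⊕ fb = 97
6f ⊕ a2 = cd

2379500fc042fe97cd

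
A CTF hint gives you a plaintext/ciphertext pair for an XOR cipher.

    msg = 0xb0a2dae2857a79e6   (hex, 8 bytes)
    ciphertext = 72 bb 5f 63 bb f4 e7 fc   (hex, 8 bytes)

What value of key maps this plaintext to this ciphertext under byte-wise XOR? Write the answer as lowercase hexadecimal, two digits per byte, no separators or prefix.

Since ciphertext = msg ⊕ key, XORing both sides with msg gives key = msg ⊕ ciphertext.
byte 0: b0 ^ 72 = c2
byte 1: a2 ^ bb = 19
byte 2: da ^ 5f = 85
byte 3: e2 ^ 63 = 81
byte 4: 85 ^ bb = 3e
byte 5: 7a ^ f4 = 8e
byte 6: 79 ^ e7 = 9e
byte 7: e6 ^ fc = 1a

c21985813e8e9e1a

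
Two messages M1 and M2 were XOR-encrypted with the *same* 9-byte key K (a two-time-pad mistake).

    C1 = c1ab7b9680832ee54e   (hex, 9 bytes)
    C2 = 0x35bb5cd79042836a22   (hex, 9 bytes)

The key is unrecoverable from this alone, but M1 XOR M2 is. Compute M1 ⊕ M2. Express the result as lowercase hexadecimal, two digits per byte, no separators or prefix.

f410274110c1ad8f6c

C1 ⊕ C2 = (M1 ⊕ K) ⊕ (M2 ⊕ K) = M1 ⊕ M2 — the shared key cancels under XOR.
byte 0: 193 ^  53 = 244
byte 1: 171 ^ 187 =  16
byte 2: 123 ^  92 =  39
byte 3: 150 ^ 215 =  65
byte 4: 128 ^ 144 =  16
byte 5: 131 ^  66 = 193
byte 6:  46 ^ 131 = 173
byte 7: 229 ^ 106 = 143
byte 8:  78 ^  34 = 108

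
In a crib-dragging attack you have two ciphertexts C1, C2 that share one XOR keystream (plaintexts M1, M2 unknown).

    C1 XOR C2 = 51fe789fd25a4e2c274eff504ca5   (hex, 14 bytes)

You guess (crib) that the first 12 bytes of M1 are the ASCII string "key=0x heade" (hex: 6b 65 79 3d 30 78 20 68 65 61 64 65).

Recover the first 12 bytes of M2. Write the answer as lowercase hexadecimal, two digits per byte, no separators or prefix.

3a9b01a2e2226e44422f9b35

Since C1 ⊕ C2 = M1 ⊕ M2, XORing with the guessed M1 bytes yields the corresponding M2 bytes: M2 = (C1 ⊕ C2) ⊕ M1.
51 xor 6b = 3a
fe xor 65 = 9b
78 xor 79 = 01
9f xor 3d = a2
d2 xor 30 = e2
5a xor 78 = 22
4e xor 20 = 6e
2c xor 68 = 44
27 xor 65 = 42
4e xor 61 = 2f
ff xor 64 = 9b
50 xor 65 = 35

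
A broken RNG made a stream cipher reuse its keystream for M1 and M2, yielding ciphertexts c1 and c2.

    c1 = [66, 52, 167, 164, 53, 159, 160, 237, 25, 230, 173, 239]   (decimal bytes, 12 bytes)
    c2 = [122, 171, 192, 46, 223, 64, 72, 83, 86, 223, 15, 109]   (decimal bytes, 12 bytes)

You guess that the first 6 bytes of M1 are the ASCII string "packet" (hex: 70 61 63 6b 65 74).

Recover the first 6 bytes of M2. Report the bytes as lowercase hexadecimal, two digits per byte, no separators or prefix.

First, c1 ⊕ c2 = (M1 ⊕ K) ⊕ (M2 ⊕ K) = M1 ⊕ M2, so the key drops out. Then M2 = (M1 ⊕ M2) ⊕ M1 over the first 6 bytes.
byte 0: (42 xor 7a) xor 70 = 38 xor 70 = 48
byte 1: (34 xor ab) xor 61 = 9f xor 61 = fe
byte 2: (a7 xor c0) xor 63 = 67 xor 63 = 04
byte 3: (a4 xor 2e) xor 6b = 8a xor 6b = e1
byte 4: (35 xor df) xor 65 = ea xor 65 = 8f
byte 5: (9f xor 40) xor 74 = df xor 74 = ab

48fe04e18fab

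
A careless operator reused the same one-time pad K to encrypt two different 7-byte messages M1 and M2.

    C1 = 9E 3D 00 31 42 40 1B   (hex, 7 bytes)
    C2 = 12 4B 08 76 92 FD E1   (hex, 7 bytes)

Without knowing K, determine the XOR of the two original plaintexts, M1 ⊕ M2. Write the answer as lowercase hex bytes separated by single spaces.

8c 76 08 47 d0 bd fa

C1 ⊕ C2 = (M1 ⊕ K) ⊕ (M2 ⊕ K) = M1 ⊕ M2 — the shared key cancels under XOR.
9e xor 12 = 8c
3d xor 4b = 76
00 xor 08 = 08
31 xor 76 = 47
42 xor 92 = d0
40 xor fd = bd
1b xor e1 = fa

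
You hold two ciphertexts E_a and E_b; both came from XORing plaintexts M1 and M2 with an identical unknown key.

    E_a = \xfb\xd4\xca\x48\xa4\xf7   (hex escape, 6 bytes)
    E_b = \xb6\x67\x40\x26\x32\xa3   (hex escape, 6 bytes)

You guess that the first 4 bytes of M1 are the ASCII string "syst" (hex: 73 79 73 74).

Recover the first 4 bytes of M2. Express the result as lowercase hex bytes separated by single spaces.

First, E_a ⊕ E_b = (M1 ⊕ K) ⊕ (M2 ⊕ K) = M1 ⊕ M2, so the key drops out. Then M2 = (M1 ⊕ M2) ⊕ M1 over the first 4 bytes.
byte 0: (fb ^ b6) ^ 73 = 4d ^ 73 = 3e
byte 1: (d4 ^ 67) ^ 79 = b3 ^ 79 = ca
byte 2: (ca ^ 40) ^ 73 = 8a ^ 73 = f9
byte 3: (48 ^ 26) ^ 74 = 6e ^ 74 = 1a

3e ca f9 1a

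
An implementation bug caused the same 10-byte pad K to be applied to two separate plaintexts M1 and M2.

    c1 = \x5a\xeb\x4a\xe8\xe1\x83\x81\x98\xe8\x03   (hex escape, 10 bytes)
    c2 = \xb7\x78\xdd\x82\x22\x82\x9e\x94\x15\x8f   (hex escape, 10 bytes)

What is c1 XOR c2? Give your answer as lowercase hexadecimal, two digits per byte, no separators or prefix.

ed93976ac3011f0cfd8c

c1 ⊕ c2 = (M1 ⊕ K) ⊕ (M2 ⊕ K) = M1 ⊕ M2 — the shared key cancels under XOR.
byte 0: 5a ^ b7 = ed
byte 1: eb ^ 78 = 93
byte 2: 4a ^ dd = 97
byte 3: e8 ^ 82 = 6a
byte 4: e1 ^ 22 = c3
byte 5: 83 ^ 82 = 01
byte 6: 81 ^ 9e = 1f
byte 7: 98 ^ 94 = 0c
byte 8: e8 ^ 15 = fd
byte 9: 03 ^ 8f = 8c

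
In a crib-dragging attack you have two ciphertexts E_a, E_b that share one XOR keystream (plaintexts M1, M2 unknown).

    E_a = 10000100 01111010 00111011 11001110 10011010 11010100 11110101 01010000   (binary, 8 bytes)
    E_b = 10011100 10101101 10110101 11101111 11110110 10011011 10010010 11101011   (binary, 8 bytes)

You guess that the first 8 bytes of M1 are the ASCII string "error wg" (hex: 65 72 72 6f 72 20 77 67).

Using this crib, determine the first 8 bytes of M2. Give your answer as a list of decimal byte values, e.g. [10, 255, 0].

[125, 165, 252, 78, 30, 111, 16, 220]

First, E_a ⊕ E_b = (M1 ⊕ K) ⊕ (M2 ⊕ K) = M1 ⊕ M2, so the key drops out. Then M2 = (M1 ⊕ M2) ⊕ M1 over the first 8 bytes.
byte 0: (84 XOR 9c) XOR 65 = 18 XOR 65 = 7d
byte 1: (7a XOR ad) XOR 72 = d7 XOR 72 = a5
byte 2: (3b XOR b5) XOR 72 = 8e XOR 72 = fc
byte 3: (ce XOR ef) XOR 6f = 21 XOR 6f = 4e
byte 4: (9a XOR f6) XOR 72 = 6c XOR 72 = 1e
byte 5: (d4 XOR 9b) XOR 20 = 4f XOR 20 = 6f
byte 6: (f5 XOR 92) XOR 77 = 67 XOR 77 = 10
byte 7: (50 XOR eb) XOR 67 = bb XOR 67 = dc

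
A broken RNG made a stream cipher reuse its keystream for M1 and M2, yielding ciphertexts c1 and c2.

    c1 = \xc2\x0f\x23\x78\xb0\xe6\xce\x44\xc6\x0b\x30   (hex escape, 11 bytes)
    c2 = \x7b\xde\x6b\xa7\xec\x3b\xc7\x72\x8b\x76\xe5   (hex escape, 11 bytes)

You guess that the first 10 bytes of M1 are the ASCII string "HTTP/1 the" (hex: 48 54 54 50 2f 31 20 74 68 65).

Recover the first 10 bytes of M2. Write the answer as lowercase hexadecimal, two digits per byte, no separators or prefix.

f1851c8f73ec29422518

First, c1 ⊕ c2 = (M1 ⊕ K) ⊕ (M2 ⊕ K) = M1 ⊕ M2, so the key drops out. Then M2 = (M1 ⊕ M2) ⊕ M1 over the first 10 bytes.
byte 0: (c2 ^ 7b) ^ 48 = b9 ^ 48 = f1
byte 1: (0f ^ de) ^ 54 = d1 ^ 54 = 85
byte 2: (23 ^ 6b) ^ 54 = 48 ^ 54 = 1c
byte 3: (78 ^ a7) ^ 50 = df ^ 50 = 8f
byte 4: (b0 ^ ec) ^ 2f = 5c ^ 2f = 73
byte 5: (e6 ^ 3b) ^ 31 = dd ^ 31 = ec
byte 6: (ce ^ c7) ^ 20 = 09 ^ 20 = 29
byte 7: (44 ^ 72) ^ 74 = 36 ^ 74 = 42
byte 8: (c6 ^ 8b) ^ 68 = 4d ^ 68 = 25
byte 9: (0b ^ 76) ^ 65 = 7d ^ 65 = 18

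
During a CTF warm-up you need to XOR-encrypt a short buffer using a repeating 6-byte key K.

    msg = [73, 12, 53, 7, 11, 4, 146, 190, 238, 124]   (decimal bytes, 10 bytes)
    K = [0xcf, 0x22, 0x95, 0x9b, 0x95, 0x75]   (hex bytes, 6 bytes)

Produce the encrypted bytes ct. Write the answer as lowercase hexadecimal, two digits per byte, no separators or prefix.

862ea09c9e715d9c7be7

The 6-byte key repeats, so the effective keystream is cf 22 95 9b 95 75 cf 22 95 9b.
byte 0: 49 ⊕ cf = 86
byte 1: 0c ⊕ 22 = 2e
byte 2: 35 ⊕ 95 = a0
byte 3: 07 ⊕ 9b = 9c
byte 4: 0b ⊕ 95 = 9e
byte 5: 04 ⊕ 75 = 71
byte 6: 92 ⊕ cf = 5d
byte 7: be ⊕ 22 = 9c
byte 8: ee ⊕ 95 = 7b
byte 9: 7c ⊕ 9b = e7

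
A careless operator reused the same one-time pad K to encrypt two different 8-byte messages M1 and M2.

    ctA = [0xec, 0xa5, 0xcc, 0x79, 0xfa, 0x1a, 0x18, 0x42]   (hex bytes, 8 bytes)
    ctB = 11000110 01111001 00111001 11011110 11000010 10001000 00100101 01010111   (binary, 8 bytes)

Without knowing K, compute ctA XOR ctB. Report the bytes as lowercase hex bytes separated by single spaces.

ctA ⊕ ctB = (M1 ⊕ K) ⊕ (M2 ⊕ K) = M1 ⊕ M2 — the shared key cancels under XOR.
ec XOR c6 = 2a
a5 XOR 79 = dc
cc XOR 39 = f5
79 XOR de = a7
fa XOR c2 = 38
1a XOR 88 = 92
18 XOR 25 = 3d
42 XOR 57 = 15

2a dc f5 a7 38 92 3d 15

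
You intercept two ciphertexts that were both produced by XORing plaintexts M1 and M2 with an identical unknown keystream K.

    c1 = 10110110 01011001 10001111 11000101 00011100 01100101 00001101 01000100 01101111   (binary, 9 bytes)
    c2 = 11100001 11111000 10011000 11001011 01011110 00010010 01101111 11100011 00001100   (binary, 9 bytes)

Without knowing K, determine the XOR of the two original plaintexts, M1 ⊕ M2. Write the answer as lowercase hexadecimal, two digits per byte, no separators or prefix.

c1 ⊕ c2 = (M1 ⊕ K) ⊕ (M2 ⊕ K) = M1 ⊕ M2 — the shared key cancels under XOR.
byte 0: b6 ^ e1 = 57
byte 1: 59 ^ f8 = a1
byte 2: 8f ^ 98 = 17
byte 3: c5 ^ cb = 0e
byte 4: 1c ^ 5e = 42
byte 5: 65 ^ 12 = 77
byte 6: 0d ^ 6f = 62
byte 7: 44 ^ e3 = a7
byte 8: 6f ^ 0c = 63

57a1170e427762a763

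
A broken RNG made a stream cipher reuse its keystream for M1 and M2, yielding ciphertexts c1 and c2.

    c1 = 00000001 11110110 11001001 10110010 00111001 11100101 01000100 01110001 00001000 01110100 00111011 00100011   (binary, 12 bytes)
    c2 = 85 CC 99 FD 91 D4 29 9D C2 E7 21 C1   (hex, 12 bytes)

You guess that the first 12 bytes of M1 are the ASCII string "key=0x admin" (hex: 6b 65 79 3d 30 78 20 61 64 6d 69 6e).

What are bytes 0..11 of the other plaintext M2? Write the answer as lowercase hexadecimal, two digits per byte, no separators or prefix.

ef5f297298494d8daefe738c

First, c1 ⊕ c2 = (M1 ⊕ K) ⊕ (M2 ⊕ K) = M1 ⊕ M2, so the key drops out. Then M2 = (M1 ⊕ M2) ⊕ M1 over the first 12 bytes.
byte 0: (01 ⊕ 85) ⊕ 6b = 84 ⊕ 6b = ef
byte 1: (f6 ⊕ cc) ⊕ 65 = 3a ⊕ 65 = 5f
byte 2: (c9 ⊕ 99) ⊕ 79 = 50 ⊕ 79 = 29
byte 3: (b2 ⊕ fd) ⊕ 3d = 4f ⊕ 3d = 72
byte 4: (39 ⊕ 91) ⊕ 30 = a8 ⊕ 30 = 98
byte 5: (e5 ⊕ d4) ⊕ 78 = 31 ⊕ 78 = 49
byte 6: (44 ⊕ 29) ⊕ 20 = 6d ⊕ 20 = 4d
byte 7: (71 ⊕ 9d) ⊕ 61 = ec ⊕ 61 = 8d
byte 8: (08 ⊕ c2) ⊕ 64 = ca ⊕ 64 = ae
byte 9: (74 ⊕ e7) ⊕ 6d = 93 ⊕ 6d = fe
byte 10: (3b ⊕ 21) ⊕ 69 = 1a ⊕ 69 = 73
byte 11: (23 ⊕ c1) ⊕ 6e = e2 ⊕ 6e = 8c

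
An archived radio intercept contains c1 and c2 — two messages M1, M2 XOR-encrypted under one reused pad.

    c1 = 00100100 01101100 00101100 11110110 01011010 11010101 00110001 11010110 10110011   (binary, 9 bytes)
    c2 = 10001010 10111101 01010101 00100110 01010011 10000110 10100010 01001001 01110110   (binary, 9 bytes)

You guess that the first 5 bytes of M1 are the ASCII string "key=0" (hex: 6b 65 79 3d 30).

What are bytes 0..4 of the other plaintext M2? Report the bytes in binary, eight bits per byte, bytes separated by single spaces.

First, c1 ⊕ c2 = (M1 ⊕ K) ⊕ (M2 ⊕ K) = M1 ⊕ M2, so the key drops out. Then M2 = (M1 ⊕ M2) ⊕ M1 over the first 5 bytes.
byte 0: (24 xor 8a) xor 6b = ae xor 6b = c5
byte 1: (6c xor bd) xor 65 = d1 xor 65 = b4
byte 2: (2c xor 55) xor 79 = 79 xor 79 = 00
byte 3: (f6 xor 26) xor 3d = d0 xor 3d = ed
byte 4: (5a xor 53) xor 30 = 09 xor 30 = 39

11000101 10110100 00000000 11101101 00111001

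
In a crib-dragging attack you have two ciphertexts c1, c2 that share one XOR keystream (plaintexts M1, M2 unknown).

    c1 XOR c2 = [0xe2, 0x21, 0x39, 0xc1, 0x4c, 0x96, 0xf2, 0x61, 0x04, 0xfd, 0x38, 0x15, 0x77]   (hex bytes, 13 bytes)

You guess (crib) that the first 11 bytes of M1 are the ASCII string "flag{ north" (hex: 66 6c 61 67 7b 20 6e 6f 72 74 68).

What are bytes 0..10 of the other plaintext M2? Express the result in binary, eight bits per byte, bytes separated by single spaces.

Since c1 ⊕ c2 = M1 ⊕ M2, XORing with the guessed M1 bytes yields the corresponding M2 bytes: M2 = (c1 ⊕ c2) ⊕ M1.
byte 0: e2 ^ 66 = 84
byte 1: 21 ^ 6c = 4d
byte 2: 39 ^ 61 = 58
byte 3: c1 ^ 67 = a6
byte 4: 4c ^ 7b = 37
byte 5: 96 ^ 20 = b6
byte 6: f2 ^ 6e = 9c
byte 7: 61 ^ 6f = 0e
byte 8: 04 ^ 72 = 76
byte 9: fd ^ 74 = 89
byte 10: 38 ^ 68 = 50

10000100 01001101 01011000 10100110 00110111 10110110 10011100 00001110 01110110 10001001 01010000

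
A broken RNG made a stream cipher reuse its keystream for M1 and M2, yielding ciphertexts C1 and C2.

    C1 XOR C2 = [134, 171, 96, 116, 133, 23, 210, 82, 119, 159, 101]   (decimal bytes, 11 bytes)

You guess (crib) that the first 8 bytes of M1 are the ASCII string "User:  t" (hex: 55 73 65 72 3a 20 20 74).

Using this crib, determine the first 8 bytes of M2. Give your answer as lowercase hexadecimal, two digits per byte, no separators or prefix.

d3d80506bf37f226

Since C1 ⊕ C2 = M1 ⊕ M2, XORing with the guessed M1 bytes yields the corresponding M2 bytes: M2 = (C1 ⊕ C2) ⊕ M1.
byte 0: 134 ⊕  85 = 211
byte 1: 171 ⊕ 115 = 216
byte 2:  96 ⊕ 101 =   5
byte 3: 116 ⊕ 114 =   6
byte 4: 133 ⊕  58 = 191
byte 5:  23 ⊕  32 =  55
byte 6: 210 ⊕  32 = 242
byte 7:  82 ⊕ 116 =  38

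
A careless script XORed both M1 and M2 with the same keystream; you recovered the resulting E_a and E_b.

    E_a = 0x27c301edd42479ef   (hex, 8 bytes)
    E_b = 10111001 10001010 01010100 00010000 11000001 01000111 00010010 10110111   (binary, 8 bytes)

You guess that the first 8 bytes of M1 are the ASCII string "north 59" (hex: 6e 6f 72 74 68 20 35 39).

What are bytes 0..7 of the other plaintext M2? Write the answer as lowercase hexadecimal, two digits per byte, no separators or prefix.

f02627897d435e61

First, E_a ⊕ E_b = (M1 ⊕ K) ⊕ (M2 ⊕ K) = M1 ⊕ M2, so the key drops out. Then M2 = (M1 ⊕ M2) ⊕ M1 over the first 8 bytes.
byte 0: (27 ^ b9) ^ 6e = 9e ^ 6e = f0
byte 1: (c3 ^ 8a) ^ 6f = 49 ^ 6f = 26
byte 2: (01 ^ 54) ^ 72 = 55 ^ 72 = 27
byte 3: (ed ^ 10) ^ 74 = fd ^ 74 = 89
byte 4: (d4 ^ c1) ^ 68 = 15 ^ 68 = 7d
byte 5: (24 ^ 47) ^ 20 = 63 ^ 20 = 43
byte 6: (79 ^ 12) ^ 35 = 6b ^ 35 = 5e
byte 7: (ef ^ b7) ^ 39 = 58 ^ 39 = 61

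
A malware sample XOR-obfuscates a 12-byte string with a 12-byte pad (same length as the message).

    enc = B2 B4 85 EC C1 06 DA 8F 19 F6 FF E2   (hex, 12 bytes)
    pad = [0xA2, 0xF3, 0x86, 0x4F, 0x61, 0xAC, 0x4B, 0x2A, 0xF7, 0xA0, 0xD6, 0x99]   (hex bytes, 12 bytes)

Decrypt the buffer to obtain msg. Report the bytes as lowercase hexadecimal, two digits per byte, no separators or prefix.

XOR is its own inverse, so applying the key byte-wise gives the result directly.
b2 ^ a2 = 10
b4 ^ f3 = 47
85 ^ 86 = 03
ec ^ 4f = a3
c1 ^ 61 = a0
06 ^ ac = aa
da ^ 4b = 91
8f ^ 2a = a5
19 ^ f7 = ee
f6 ^ a0 = 56
ff ^ d6 = 29
e2 ^ 99 = 7b

104703a3a0aa91a5ee56297b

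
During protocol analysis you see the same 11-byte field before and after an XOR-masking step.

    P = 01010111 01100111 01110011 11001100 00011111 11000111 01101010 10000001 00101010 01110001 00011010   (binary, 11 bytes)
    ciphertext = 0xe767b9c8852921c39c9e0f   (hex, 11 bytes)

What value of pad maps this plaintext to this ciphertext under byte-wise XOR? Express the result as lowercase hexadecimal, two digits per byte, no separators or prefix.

b000ca049aee4b42b6ef15

Since ciphertext = P ⊕ pad, XORing both sides with P gives pad = P ⊕ ciphertext.
byte 0: 57 ⊕ e7 = b0
byte 1: 67 ⊕ 67 = 00
byte 2: 73 ⊕ b9 = ca
byte 3: cc ⊕ c8 = 04
byte 4: 1f ⊕ 85 = 9a
byte 5: c7 ⊕ 29 = ee
byte 6: 6a ⊕ 21 = 4b
byte 7: 81 ⊕ c3 = 42
byte 8: 2a ⊕ 9c = b6
byte 9: 71 ⊕ 9e = ef
byte 10: 1a ⊕ 0f = 15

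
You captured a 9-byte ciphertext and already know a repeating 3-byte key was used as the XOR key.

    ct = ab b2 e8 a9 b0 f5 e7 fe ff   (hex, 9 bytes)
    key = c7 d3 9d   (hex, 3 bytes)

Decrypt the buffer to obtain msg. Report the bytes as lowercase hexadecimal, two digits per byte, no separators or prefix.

The 3-byte key repeats, so the effective keystream is c7 d3 9d c7 d3 9d c7 d3 9d.
byte 0: 10101011 ⊕ 11000111 = 01101100
byte 1: 10110010 ⊕ 11010011 = 01100001
byte 2: 11101000 ⊕ 10011101 = 01110101
byte 3: 10101001 ⊕ 11000111 = 01101110
byte 4: 10110000 ⊕ 11010011 = 01100011
byte 5: 11110101 ⊕ 10011101 = 01101000
byte 6: 11100111 ⊕ 11000111 = 00100000
byte 7: 11111110 ⊕ 11010011 = 00101101
byte 8: 11111111 ⊕ 10011101 = 01100010

6c61756e6368202d62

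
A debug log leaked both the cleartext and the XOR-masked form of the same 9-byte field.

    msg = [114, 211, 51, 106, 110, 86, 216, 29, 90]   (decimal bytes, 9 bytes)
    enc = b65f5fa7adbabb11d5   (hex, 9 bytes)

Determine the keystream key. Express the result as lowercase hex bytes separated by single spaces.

c4 8c 6c cd c3 ec 63 0c 8f

Since enc = msg ⊕ key, XORing both sides with msg gives key = msg ⊕ enc.
114 xor 182 = 196
211 xor  95 = 140
 51 xor  95 = 108
106 xor 167 = 205
110 xor 173 = 195
 86 xor 186 = 236
216 xor 187 =  99
 29 xor  17 =  12
 90 xor 213 = 143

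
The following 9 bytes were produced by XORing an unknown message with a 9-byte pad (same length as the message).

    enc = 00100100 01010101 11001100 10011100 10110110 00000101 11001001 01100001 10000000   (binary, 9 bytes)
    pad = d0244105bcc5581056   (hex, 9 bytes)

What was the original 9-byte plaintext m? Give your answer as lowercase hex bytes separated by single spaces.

f4 71 8d 99 0a c0 91 71 d6

24 XOR d0 = f4
55 XOR 24 = 71
cc XOR 41 = 8d
9c XOR 05 = 99
b6 XOR bc = 0a
05 XOR c5 = c0
c9 XOR 58 = 91
61 XOR 10 = 71
80 XOR 56 = d6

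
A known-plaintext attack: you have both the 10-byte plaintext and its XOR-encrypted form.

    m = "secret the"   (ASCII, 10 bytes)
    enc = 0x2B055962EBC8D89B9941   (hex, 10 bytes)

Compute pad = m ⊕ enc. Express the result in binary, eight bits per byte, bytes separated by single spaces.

01011000 01100000 00111010 00010000 10001110 10111100 11111000 11101111 11110001 00100100

Since enc = m ⊕ pad, XORing both sides with m gives pad = m ⊕ enc.
byte 0: 73 ^ 2b = 58
byte 1: 65 ^ 05 = 60
byte 2: 63 ^ 59 = 3a
byte 3: 72 ^ 62 = 10
byte 4: 65 ^ eb = 8e
byte 5: 74 ^ c8 = bc
byte 6: 20 ^ d8 = f8
byte 7: 74 ^ 9b = ef
byte 8: 68 ^ 99 = f1
byte 9: 65 ^ 41 = 24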